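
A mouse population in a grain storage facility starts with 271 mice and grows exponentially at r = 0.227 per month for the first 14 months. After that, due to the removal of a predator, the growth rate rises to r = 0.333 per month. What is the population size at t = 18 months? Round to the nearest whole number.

Phase 1: N(14) = 271·e^(0.227×14) = 271·e^3.178 = 6503.65.
Phase 2 runs for 18 − 14 = 4 months at r = 0.333.
N(18) = 6503.65·e^(0.333×4) = 6503.65·e^1.332 = 24639.8.

24640 mice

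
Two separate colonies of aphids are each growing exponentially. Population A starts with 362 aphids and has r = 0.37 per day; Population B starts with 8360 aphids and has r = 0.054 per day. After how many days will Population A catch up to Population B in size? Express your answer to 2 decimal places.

9.94 days

Set 362·e^(0.37t) = 8360·e^(0.054t).
e^((0.37 − 0.054)t) = 8360/362 → e^(0.316·t) = 23.094.
0.316·t = ln(23.094) = 3.1396, so t = 3.1396/0.316 = 9.9353.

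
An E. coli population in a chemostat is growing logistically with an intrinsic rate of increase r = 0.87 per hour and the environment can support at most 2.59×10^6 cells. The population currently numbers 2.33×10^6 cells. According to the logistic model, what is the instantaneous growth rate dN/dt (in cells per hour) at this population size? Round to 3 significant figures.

dN/dt = rN(1 − N/K) = 0.87 × 2.33×10^6 × (1 − 2.33×10^6/2.59×10^6).
1 − 2.33×10^6/2.59×10^6 = 0.10039; dN/dt = 0.87 × 2.33×10^6 × 0.10039 = 2.03493×10^5.

203000 cells per hour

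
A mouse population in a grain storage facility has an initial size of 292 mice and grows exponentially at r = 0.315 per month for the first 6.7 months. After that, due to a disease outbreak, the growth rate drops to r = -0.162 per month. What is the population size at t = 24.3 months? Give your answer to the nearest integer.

139 mice

Phase 1: N(6.7) = 292·e^(0.315×6.7) = 292·e^2.111 = 2409.69.
Phase 2 runs for 24.3 − 6.7 = 17.6 months at r = -0.162.
N(24.3) = 2409.69·e^(-0.162×17.6) = 2409.69·e^-2.851 = 139.22.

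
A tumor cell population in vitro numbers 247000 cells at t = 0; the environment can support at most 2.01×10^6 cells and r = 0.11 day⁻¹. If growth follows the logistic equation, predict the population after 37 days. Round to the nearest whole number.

A = (K − N₀)/N₀ = (2.01×10^6 − 247000)/247000 = 7.1377.
N(t) = K/(1 + A·e^(−rt)) = 2.01×10^6/(1 + 7.1377×e^(−0.11×37)).
e^(−4.07) = 0.017077; denominator = 1 + 7.1377×0.017077 = 1.1219.
N = 2.01×10^6/1.1219 = 1.791616×10^6.

1791616 cells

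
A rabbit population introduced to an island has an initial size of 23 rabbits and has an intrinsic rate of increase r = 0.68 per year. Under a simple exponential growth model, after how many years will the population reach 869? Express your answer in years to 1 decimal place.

5.3 years

Set N₀·e^(rt) = 869: e^(0.68·t) = 869/23 = 37.783.
0.68·t = ln(37.783) = 3.6318, so t = 3.6318/0.68 = 5.341.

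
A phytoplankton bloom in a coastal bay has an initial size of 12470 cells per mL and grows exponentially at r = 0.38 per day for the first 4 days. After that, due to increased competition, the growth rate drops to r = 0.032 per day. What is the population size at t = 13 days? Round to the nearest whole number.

76045 cells per mL

Phase 1: N(4) = 12470·e^(0.38×4) = 12470·e^1.52 = 57015.6.
Phase 2 runs for 13 − 4 = 9 days at r = 0.032.
N(13) = 57015.6·e^(0.032×9) = 57015.6·e^0.288 = 76045.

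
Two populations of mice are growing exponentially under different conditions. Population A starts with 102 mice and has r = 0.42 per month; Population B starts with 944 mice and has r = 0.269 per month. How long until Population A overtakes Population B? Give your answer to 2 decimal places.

Set 102·e^(0.42t) = 944·e^(0.269t).
e^((0.42 − 0.269)t) = 944/102 → e^(0.151·t) = 9.2549.
0.151·t = ln(9.2549) = 2.2252, so t = 2.2252/0.151 = 14.736.

14.74 months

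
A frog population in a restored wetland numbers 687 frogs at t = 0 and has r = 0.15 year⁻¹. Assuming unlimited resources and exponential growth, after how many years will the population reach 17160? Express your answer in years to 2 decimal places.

21.45 years

Set N₀·e^(rt) = 17160: e^(0.15·t) = 17160/687 = 24.978.
0.15·t = ln(24.978) = 3.218, so t = 3.218/0.15 = 21.453.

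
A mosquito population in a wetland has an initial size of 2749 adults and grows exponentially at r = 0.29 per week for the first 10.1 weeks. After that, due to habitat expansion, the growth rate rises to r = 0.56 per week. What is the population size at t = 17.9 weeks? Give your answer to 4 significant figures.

4057000 adults

Phase 1: N(10.1) = 2749·e^(0.29×10.1) = 2749·e^2.929 = 51430.8.
Phase 2 runs for 17.9 − 10.1 = 7.8 weeks at r = 0.56.
N(17.9) = 51430.8·e^(0.56×7.8) = 51430.8·e^4.368 = 4.057155×10^6.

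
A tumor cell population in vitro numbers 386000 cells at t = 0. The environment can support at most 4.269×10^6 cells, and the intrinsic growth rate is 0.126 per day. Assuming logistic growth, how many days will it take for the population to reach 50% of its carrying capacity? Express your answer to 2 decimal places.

A = (K − N₀)/N₀ = (4.269×10^6 − 386000)/386000 = 10.06.
Solve 4.269×10^6/(1 + 10.06·e^(−0.126t)) = 2.1345×10^6: 1 + 10.06·e^(−0.126t) = 2, so e^(−0.126t) = 0.0994077.
−0.126·t = ln(0.0994077) = -2.3085, so t = 2.3085/0.126 = 18.322.

18.32 days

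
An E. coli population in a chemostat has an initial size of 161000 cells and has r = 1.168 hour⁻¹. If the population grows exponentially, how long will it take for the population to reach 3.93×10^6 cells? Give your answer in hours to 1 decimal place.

Set N₀·e^(rt) = 3.93×10^6: e^(1.168·t) = 3.93×10^6/161000 = 24.41.
1.168·t = ln(24.41) = 3.195, so t = 3.195/1.168 = 2.7354.

2.7 hours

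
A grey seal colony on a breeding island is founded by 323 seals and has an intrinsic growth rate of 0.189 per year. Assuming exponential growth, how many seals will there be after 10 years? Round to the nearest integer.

N(t) = N₀·e^(rt) = 323 × e^(0.189×10) = 323 × e^1.89.
e^1.89 ≈ 6.6194, so N ≈ 323 × 6.6194 = 2138.06.

2138 seals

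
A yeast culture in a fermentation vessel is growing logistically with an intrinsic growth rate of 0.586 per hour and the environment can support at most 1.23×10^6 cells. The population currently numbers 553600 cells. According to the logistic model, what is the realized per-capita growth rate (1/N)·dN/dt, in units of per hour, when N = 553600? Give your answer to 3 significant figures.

0.322 per hour

(1/N)·dN/dt = r(1 − N/K) = 0.586 × (1 − 553600/1.23×10^6).
= 0.586 × 0.54992 = 0.32225.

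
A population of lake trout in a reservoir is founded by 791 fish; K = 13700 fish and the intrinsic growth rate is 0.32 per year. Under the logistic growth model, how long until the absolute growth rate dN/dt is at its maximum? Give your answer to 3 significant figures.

Logistic growth is fastest at N = K/2 = 6850.
A = (K − N₀)/N₀ = 16.32. Set K/(1 + A·e^(−rt)) = K/2 → A·e^(−rt) = 1.
e^(−0.32t) = 1/16.32 = 0.0612751, so t = ln(16.32)/0.32 = 2.7924/0.32 = 8.7262.

8.73 years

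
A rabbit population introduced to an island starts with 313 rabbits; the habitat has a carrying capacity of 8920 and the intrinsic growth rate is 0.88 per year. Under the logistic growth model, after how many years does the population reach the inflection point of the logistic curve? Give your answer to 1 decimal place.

3.8 years

Logistic growth is fastest at N = K/2 = 4460.
A = (K − N₀)/N₀ = 27.498. Set K/(1 + A·e^(−rt)) = K/2 → A·e^(−rt) = 1.
e^(−0.88t) = 1/27.498 = 0.0363657, so t = ln(27.498)/0.88 = 3.3141/0.88 = 3.7661.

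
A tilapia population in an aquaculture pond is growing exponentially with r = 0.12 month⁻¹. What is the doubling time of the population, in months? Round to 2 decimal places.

5.78 months

Doubling time t_d = ln(2)/r = 0.6931/0.12 = 5.7762.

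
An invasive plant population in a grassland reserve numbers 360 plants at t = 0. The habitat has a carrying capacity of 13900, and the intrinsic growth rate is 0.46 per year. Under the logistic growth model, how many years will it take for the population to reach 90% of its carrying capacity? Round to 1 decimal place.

12.7 years

A = (K − N₀)/N₀ = (13900 − 360)/360 = 37.611.
Solve 13900/(1 + 37.611·e^(−0.46t)) = 12510: 1 + 37.611·e^(−0.46t) = 1.1111, so e^(−0.46t) = 0.00295421.
−0.46·t = ln(0.00295421) = -5.8245, so t = 5.8245/0.46 = 12.662.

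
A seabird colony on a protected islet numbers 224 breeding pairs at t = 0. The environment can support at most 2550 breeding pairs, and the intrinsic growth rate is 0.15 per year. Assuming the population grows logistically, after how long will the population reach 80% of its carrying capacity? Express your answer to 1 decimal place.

24.8 years

A = (K − N₀)/N₀ = (2550 − 224)/224 = 10.384.
Solve 2550/(1 + 10.384·e^(−0.15t)) = 2040: 1 + 10.384·e^(−0.15t) = 1.25, so e^(−0.15t) = 0.0240757.
−0.15·t = ln(0.0240757) = -3.7266, so t = 3.7266/0.15 = 24.844.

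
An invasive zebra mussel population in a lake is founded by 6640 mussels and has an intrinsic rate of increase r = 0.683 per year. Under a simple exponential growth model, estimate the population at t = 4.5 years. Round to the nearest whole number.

143540 mussels

N(t) = N₀·e^(rt) = 6640 × e^(0.683×4.5) = 6640 × e^3.074.
e^3.074 ≈ 21.617, so N ≈ 6640 × 21.617 = 143540.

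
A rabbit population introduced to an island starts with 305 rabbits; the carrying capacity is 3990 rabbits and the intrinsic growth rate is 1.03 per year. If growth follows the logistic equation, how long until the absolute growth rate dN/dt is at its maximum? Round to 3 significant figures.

Logistic growth is fastest at N = K/2 = 1995.
A = (K − N₀)/N₀ = 12.082. Set K/(1 + A·e^(−rt)) = K/2 → A·e^(−rt) = 1.
e^(−1.03t) = 1/12.082 = 0.082768, so t = ln(12.082)/1.03 = 2.4917/1.03 = 2.4191.

2.42 years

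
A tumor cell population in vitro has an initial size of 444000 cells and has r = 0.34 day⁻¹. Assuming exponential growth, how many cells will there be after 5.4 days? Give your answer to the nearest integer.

N(t) = N₀·e^(rt) = 444000 × e^(0.34×5.4) = 444000 × e^1.836.
e^1.836 ≈ 6.2714, so N ≈ 444000 × 6.2714 = 2.784503×10^6.

2784503 cells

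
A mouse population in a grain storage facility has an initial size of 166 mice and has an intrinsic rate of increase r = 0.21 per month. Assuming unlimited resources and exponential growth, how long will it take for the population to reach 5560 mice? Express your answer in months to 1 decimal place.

16.7 months

Set N₀·e^(rt) = 5560: e^(0.21·t) = 5560/166 = 33.494.
0.21·t = ln(33.494) = 3.5114, so t = 3.5114/0.21 = 16.721.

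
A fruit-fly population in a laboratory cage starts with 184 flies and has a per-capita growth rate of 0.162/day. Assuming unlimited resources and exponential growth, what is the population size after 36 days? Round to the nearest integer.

62751 flies

N(t) = N₀·e^(rt) = 184 × e^(0.162×36) = 184 × e^5.832.
e^5.832 ≈ 341.04, so N ≈ 184 × 341.04 = 62751.4.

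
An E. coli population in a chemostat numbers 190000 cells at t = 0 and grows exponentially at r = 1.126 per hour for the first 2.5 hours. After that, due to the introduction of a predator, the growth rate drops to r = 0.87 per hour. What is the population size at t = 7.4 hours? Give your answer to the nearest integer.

Phase 1: N(2.5) = 190000·e^(1.126×2.5) = 190000·e^2.815 = 3.171703×10^6.
Phase 2 runs for 7.4 − 2.5 = 4.9 hours at r = 0.87.
N(7.4) = 3.171703×10^6·e^(0.87×4.9) = 3.171703×10^6·e^4.263 = 2.25263×10^8.

225263042 cells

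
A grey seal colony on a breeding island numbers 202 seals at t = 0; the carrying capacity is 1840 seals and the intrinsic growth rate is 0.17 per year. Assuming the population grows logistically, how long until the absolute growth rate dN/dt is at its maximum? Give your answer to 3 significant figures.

12.3 years

Logistic growth is fastest at N = K/2 = 920.
A = (K − N₀)/N₀ = 8.1089. Set K/(1 + A·e^(−rt)) = K/2 → A·e^(−rt) = 1.
e^(−0.17t) = 1/8.1089 = 0.123321, so t = ln(8.1089)/0.17 = 2.093/0.17 = 12.312.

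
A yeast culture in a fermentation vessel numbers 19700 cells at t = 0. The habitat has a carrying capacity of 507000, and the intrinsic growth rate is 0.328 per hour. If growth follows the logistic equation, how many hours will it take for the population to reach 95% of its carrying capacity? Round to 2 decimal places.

18.76 hours

A = (K − N₀)/N₀ = (507000 − 19700)/19700 = 24.736.
Solve 507000/(1 + 24.736·e^(−0.328t)) = 481650: 1 + 24.736·e^(−0.328t) = 1.0526, so e^(−0.328t) = 0.00212773.
−0.328·t = ln(0.00212773) = -6.1527, so t = 6.1527/0.328 = 18.758.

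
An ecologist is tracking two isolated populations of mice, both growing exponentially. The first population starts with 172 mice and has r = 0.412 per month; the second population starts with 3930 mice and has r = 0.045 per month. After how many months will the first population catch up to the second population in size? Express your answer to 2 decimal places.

Set 172·e^(0.412t) = 3930·e^(0.045t).
e^((0.412 − 0.045)t) = 3930/172 → e^(0.367·t) = 22.849.
0.367·t = ln(22.849) = 3.1289, so t = 3.1289/0.367 = 8.5256.

8.53 months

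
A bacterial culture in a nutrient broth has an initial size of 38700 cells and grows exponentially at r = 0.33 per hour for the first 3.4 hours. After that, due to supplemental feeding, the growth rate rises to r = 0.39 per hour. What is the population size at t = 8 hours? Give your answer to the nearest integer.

Phase 1: N(3.4) = 38700·e^(0.33×3.4) = 38700·e^1.122 = 118847.
Phase 2 runs for 8 − 3.4 = 4.6 hours at r = 0.39.
N(8) = 118847·e^(0.39×4.6) = 118847·e^1.794 = 714683.

714683 cells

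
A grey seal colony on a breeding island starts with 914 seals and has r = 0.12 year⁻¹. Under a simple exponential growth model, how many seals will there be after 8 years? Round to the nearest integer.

N(t) = N₀·e^(rt) = 914 × e^(0.12×8) = 914 × e^0.96.
e^0.96 ≈ 2.6117, so N ≈ 914 × 2.6117 = 2387.09.

2387 seals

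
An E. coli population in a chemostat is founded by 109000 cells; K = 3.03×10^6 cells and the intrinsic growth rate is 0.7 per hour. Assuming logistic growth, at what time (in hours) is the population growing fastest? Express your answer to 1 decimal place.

4.7 hours

Logistic growth is fastest at N = K/2 = 1.515×10^6.
A = (K − N₀)/N₀ = 26.798. Set K/(1 + A·e^(−rt)) = K/2 → A·e^(−rt) = 1.
e^(−0.7t) = 1/26.798 = 0.037316, so t = ln(26.798)/0.7 = 3.2883/0.7 = 4.6976.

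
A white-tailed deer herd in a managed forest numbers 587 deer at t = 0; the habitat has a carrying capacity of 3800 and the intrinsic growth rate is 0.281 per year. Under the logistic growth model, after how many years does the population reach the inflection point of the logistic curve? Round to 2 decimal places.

6.05 years

Logistic growth is fastest at N = K/2 = 1900.
A = (K − N₀)/N₀ = 5.4736. Set K/(1 + A·e^(−rt)) = K/2 → A·e^(−rt) = 1.
e^(−0.281t) = 1/5.4736 = 0.182695, so t = ln(5.4736)/0.281 = 1.6999/0.281 = 6.0496.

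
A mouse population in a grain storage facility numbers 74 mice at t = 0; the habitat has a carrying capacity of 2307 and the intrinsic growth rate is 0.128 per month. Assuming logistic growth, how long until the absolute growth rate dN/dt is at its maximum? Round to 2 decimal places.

26.62 months

Logistic growth is fastest at N = K/2 = 1153.5.
A = (K − N₀)/N₀ = 30.176. Set K/(1 + A·e^(−rt)) = K/2 → A·e^(−rt) = 1.
e^(−0.128t) = 1/30.176 = 0.0331393, so t = ln(30.176)/0.128 = 3.407/0.128 = 26.617.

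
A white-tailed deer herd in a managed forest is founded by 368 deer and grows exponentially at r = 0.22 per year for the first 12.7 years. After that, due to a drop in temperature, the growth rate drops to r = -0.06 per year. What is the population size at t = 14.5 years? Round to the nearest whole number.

Phase 1: N(12.7) = 368·e^(0.22×12.7) = 368·e^2.794 = 6015.43.
Phase 2 runs for 14.5 − 12.7 = 1.8 years at r = -0.06.
N(14.5) = 6015.43·e^(-0.06×1.8) = 6015.43·e^-0.108 = 5399.62.

5400 deer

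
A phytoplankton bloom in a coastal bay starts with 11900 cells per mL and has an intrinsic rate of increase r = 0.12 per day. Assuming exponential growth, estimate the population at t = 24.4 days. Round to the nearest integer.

222414 cells per mL

N(t) = N₀·e^(rt) = 11900 × e^(0.12×24.4) = 11900 × e^2.928.
e^2.928 ≈ 18.69, so N ≈ 11900 × 18.69 = 222414.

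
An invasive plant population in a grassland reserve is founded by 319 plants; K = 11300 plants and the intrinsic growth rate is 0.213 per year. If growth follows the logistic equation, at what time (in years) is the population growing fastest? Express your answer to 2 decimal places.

16.61 years

Logistic growth is fastest at N = K/2 = 5650.
A = (K − N₀)/N₀ = 34.423. Set K/(1 + A·e^(−rt)) = K/2 → A·e^(−rt) = 1.
e^(−0.213t) = 1/34.423 = 0.0290502, so t = ln(34.423)/0.213 = 3.5387/0.213 = 16.614.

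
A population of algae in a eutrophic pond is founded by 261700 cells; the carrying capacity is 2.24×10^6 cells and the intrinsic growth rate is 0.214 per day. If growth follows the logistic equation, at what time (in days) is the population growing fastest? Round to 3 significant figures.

Logistic growth is fastest at N = K/2 = 1.12×10^6.
A = (K − N₀)/N₀ = 7.5594. Set K/(1 + A·e^(−rt)) = K/2 → A·e^(−rt) = 1.
e^(−0.214t) = 1/7.5594 = 0.132285, so t = ln(7.5594)/0.214 = 2.0228/0.214 = 9.4523.

9.45 days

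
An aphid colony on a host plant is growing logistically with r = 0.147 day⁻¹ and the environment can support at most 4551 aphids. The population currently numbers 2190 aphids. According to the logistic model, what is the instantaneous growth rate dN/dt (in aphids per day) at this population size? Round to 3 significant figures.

167 aphids per day

dN/dt = rN(1 − N/K) = 0.147 × 2190 × (1 − 2190/4551).
1 − 2190/4551 = 0.51879; dN/dt = 0.147 × 2190 × 0.51879 = 167.01.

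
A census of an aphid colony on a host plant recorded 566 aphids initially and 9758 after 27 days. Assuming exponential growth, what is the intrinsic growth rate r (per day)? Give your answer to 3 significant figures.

0.105 per day

From N(t) = N₀·e^(rt): e^(r·27) = 9758/566 = 17.24.
r·27 = ln(17.24) = 2.8472, so r = 2.8472/27 = 0.10545.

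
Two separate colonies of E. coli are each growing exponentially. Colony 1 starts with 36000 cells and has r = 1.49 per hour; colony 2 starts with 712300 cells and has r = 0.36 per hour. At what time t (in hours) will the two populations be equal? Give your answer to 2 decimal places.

Set 36000·e^(1.49t) = 712300·e^(0.36t).
e^((1.49 − 0.36)t) = 712300/36000 → e^(1.13·t) = 19.786.
1.13·t = ln(19.786) = 2.985, so t = 2.985/1.13 = 2.6416.

2.64 hours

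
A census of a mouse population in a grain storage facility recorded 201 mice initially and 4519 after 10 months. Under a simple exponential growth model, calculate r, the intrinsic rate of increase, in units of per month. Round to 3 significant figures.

0.311 per month

From N(t) = N₀·e^(rt): e^(r·10) = 4519/201 = 22.483.
r·10 = ln(22.483) = 3.1127, so r = 3.1127/10 = 0.31127.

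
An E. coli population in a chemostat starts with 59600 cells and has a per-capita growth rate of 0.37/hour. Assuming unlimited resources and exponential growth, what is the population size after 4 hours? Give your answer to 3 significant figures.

262000 cells

N(t) = N₀·e^(rt) = 59600 × e^(0.37×4) = 59600 × e^1.48.
e^1.48 ≈ 4.3929, so N ≈ 59600 × 4.3929 = 261820.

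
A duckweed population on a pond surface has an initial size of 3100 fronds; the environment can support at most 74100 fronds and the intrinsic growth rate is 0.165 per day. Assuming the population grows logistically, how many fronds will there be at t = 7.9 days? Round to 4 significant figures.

10260 fronds

A = (K − N₀)/N₀ = (74100 − 3100)/3100 = 22.903.
N(t) = K/(1 + A·e^(−rt)) = 74100/(1 + 22.903×e^(−0.165×7.9)).
e^(−1.304) = 0.27158; denominator = 1 + 22.903×0.27158 = 7.22.
N = 74100/7.22 = 10263.1.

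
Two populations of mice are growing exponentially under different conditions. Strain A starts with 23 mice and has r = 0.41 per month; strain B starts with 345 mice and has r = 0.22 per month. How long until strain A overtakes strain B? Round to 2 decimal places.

Set 23·e^(0.41t) = 345·e^(0.22t).
e^((0.41 − 0.22)t) = 345/23 → e^(0.19·t) = 15.
0.19·t = ln(15) = 2.7081, so t = 2.7081/0.19 = 14.253.

14.25 months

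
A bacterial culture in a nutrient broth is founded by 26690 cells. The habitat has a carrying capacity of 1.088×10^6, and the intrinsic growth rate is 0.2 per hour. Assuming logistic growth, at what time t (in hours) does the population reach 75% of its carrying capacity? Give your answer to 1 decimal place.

A = (K − N₀)/N₀ = (1.088×10^6 − 26690)/26690 = 39.764.
Solve 1.088×10^6/(1 + 39.764·e^(−0.2t)) = 816000: 1 + 39.764·e^(−0.2t) = 1.3333, so e^(−0.2t) = 0.00838272.
−0.2·t = ln(0.00838272) = -4.7816, so t = 4.7816/0.2 = 23.908.

23.9 hours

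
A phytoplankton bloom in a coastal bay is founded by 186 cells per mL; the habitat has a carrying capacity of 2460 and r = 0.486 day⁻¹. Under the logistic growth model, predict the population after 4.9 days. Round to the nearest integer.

A = (K − N₀)/N₀ = (2460 − 186)/186 = 12.226.
N(t) = K/(1 + A·e^(−rt)) = 2460/(1 + 12.226×e^(−0.486×4.9)).
e^(−2.381) = 0.092421; denominator = 1 + 12.226×0.092421 = 2.1299.
N = 2460/2.1299 = 1154.97.

1155 cells per mL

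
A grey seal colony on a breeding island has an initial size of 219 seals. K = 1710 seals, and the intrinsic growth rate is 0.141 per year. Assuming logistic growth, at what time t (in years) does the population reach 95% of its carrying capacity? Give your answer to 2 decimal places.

A = (K − N₀)/N₀ = (1710 − 219)/219 = 6.8082.
Solve 1710/(1 + 6.8082·e^(−0.141t)) = 1624.5: 1 + 6.8082·e^(−0.141t) = 1.0526, so e^(−0.141t) = 0.00773059.
−0.141·t = ln(0.00773059) = -4.8626, so t = 4.8626/0.141 = 34.486.

34.49 years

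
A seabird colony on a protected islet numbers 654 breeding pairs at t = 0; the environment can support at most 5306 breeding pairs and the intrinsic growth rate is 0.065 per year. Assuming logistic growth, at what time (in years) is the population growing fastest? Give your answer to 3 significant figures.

30.2 years

Logistic growth is fastest at N = K/2 = 2653.
A = (K − N₀)/N₀ = 7.1131. Set K/(1 + A·e^(−rt)) = K/2 → A·e^(−rt) = 1.
e^(−0.065t) = 1/7.1131 = 0.140585, so t = ln(7.1131)/0.065 = 1.9619/0.065 = 30.184.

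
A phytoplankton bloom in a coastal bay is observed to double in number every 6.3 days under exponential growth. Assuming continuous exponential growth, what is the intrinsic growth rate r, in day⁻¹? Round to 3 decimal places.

r = ln(2)/t_d = 0.6931/6.3 = 0.11002.

0.110 per day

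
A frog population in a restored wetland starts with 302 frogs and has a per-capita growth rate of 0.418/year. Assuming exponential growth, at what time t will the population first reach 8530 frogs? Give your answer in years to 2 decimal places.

Set N₀·e^(rt) = 8530: e^(0.418·t) = 8530/302 = 28.245.
0.418·t = ln(28.245) = 3.3409, so t = 3.3409/0.418 = 7.9926.

7.99 years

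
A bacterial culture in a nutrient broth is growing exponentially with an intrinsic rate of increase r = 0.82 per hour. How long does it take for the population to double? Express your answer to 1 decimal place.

Doubling time t_d = ln(2)/r = 0.6931/0.82 = 0.8453.

0.8 hours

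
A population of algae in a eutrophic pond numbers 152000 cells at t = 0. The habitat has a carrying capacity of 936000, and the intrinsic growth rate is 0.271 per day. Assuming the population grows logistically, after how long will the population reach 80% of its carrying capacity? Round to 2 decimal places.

A = (K − N₀)/N₀ = (936000 − 152000)/152000 = 5.1579.
Solve 936000/(1 + 5.1579·e^(−0.271t)) = 748800: 1 + 5.1579·e^(−0.271t) = 1.25, so e^(−0.271t) = 0.0484694.
−0.271·t = ln(0.0484694) = -3.0268, so t = 3.0268/0.271 = 11.169.

11.17 days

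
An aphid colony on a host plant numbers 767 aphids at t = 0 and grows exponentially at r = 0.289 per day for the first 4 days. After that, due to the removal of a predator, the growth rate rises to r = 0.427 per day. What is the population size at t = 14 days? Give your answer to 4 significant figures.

174300 aphids

Phase 1: N(4) = 767·e^(0.289×4) = 767·e^1.156 = 2436.91.
Phase 2 runs for 14 − 4 = 10 days at r = 0.427.
N(14) = 2436.91·e^(0.427×10) = 2436.91·e^4.27 = 174292.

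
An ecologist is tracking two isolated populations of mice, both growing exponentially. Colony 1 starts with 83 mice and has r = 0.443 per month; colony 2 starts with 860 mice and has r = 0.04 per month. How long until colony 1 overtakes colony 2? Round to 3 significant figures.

5.80 months

Set 83·e^(0.443t) = 860·e^(0.04t).
e^((0.443 − 0.04)t) = 860/83 → e^(0.403·t) = 10.361.
0.403·t = ln(10.361) = 2.3381, so t = 2.3381/0.403 = 5.8017.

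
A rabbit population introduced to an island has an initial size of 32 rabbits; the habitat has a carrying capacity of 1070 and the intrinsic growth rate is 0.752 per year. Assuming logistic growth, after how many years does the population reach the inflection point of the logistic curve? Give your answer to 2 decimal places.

4.63 years

Logistic growth is fastest at N = K/2 = 535.
A = (K − N₀)/N₀ = 32.438. Set K/(1 + A·e^(−rt)) = K/2 → A·e^(−rt) = 1.
e^(−0.752t) = 1/32.438 = 0.0308285, so t = ln(32.438)/0.752 = 3.4793/0.752 = 4.6267.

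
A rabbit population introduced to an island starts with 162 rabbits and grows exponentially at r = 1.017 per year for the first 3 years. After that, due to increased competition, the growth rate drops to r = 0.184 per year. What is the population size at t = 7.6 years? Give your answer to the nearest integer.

7982 rabbits

Phase 1: N(3) = 162·e^(1.017×3) = 162·e^3.051 = 3424.11.
Phase 2 runs for 7.6 − 3 = 4.6 years at r = 0.184.
N(7.6) = 3424.11·e^(0.184×4.6) = 3424.11·e^0.8464 = 7982.42.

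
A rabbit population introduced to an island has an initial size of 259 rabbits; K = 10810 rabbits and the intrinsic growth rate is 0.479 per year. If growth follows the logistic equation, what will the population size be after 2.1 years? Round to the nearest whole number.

680 rabbits

A = (K − N₀)/N₀ = (10810 − 259)/259 = 40.737.
N(t) = K/(1 + A·e^(−rt)) = 10810/(1 + 40.737×e^(−0.479×2.1)).
e^(−1.006) = 0.36572; denominator = 1 + 40.737×0.36572 = 15.898.
N = 10810/15.898 = 679.946.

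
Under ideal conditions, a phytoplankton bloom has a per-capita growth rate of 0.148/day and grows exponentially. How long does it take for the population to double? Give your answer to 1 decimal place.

4.7 days

Doubling time t_d = ln(2)/r = 0.6931/0.148 = 4.6834.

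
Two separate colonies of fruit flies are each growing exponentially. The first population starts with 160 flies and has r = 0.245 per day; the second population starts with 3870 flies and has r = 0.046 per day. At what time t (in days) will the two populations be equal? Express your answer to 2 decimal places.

Set 160·e^(0.245t) = 3870·e^(0.046t).
e^((0.245 − 0.046)t) = 3870/160 → e^(0.199·t) = 24.188.
0.199·t = ln(24.188) = 3.1858, so t = 3.1858/0.199 = 16.009.

16.01 days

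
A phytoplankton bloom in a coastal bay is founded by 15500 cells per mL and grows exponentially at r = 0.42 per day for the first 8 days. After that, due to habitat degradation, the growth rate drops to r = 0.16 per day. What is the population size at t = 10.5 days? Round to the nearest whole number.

Phase 1: N(8) = 15500·e^(0.42×8) = 15500·e^3.36 = 446232.
Phase 2 runs for 10.5 − 8 = 2.5 days at r = 0.16.
N(10.5) = 446232·e^(0.16×2.5) = 446232·e^0.4 = 665701.

665701 cells per mL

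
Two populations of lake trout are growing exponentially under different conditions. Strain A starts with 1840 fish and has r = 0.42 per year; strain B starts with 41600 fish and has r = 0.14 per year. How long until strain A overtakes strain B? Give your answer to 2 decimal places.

11.14 years

Set 1840·e^(0.42t) = 41600·e^(0.14t).
e^((0.42 − 0.14)t) = 41600/1840 → e^(0.28·t) = 22.609.
0.28·t = ln(22.609) = 3.1183, so t = 3.1183/0.28 = 11.137.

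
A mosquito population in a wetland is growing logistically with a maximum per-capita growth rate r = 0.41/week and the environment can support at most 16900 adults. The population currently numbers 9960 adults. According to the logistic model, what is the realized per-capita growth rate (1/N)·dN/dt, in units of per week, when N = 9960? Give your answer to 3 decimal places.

(1/N)·dN/dt = r(1 − N/K) = 0.41 × (1 − 9960/16900).
= 0.41 × 0.41065 = 0.16837.

0.168 per week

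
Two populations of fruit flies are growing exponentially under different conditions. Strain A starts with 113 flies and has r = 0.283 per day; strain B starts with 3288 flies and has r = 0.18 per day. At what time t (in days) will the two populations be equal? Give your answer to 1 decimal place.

Set 113·e^(0.283t) = 3288·e^(0.18t).
e^((0.283 − 0.18)t) = 3288/113 → e^(0.103·t) = 29.097.
0.103·t = ln(29.097) = 3.3706, so t = 3.3706/0.103 = 32.725.

32.7 days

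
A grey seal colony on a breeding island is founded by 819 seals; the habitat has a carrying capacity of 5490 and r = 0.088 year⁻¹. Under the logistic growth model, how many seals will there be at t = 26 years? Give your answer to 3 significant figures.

3480 seals

A = (K − N₀)/N₀ = (5490 − 819)/819 = 5.7033.
N(t) = K/(1 + A·e^(−rt)) = 5490/(1 + 5.7033×e^(−0.088×26)).
e^(−2.288) = 0.10147; denominator = 1 + 5.7033×0.10147 = 1.5787.
N = 5490/1.5787 = 3477.53.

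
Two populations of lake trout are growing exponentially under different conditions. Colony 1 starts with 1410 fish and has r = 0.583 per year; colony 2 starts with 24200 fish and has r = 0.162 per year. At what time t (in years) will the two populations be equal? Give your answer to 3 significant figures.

Set 1410·e^(0.583t) = 24200·e^(0.162t).
e^((0.583 − 0.162)t) = 24200/1410 → e^(0.421·t) = 17.163.
0.421·t = ln(17.163) = 2.8428, so t = 2.8428/0.421 = 6.7524.

6.75 years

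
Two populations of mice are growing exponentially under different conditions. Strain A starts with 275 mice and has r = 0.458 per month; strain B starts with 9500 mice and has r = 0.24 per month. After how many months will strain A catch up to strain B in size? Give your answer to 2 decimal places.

16.25 months

Set 275·e^(0.458t) = 9500·e^(0.24t).
e^((0.458 − 0.24)t) = 9500/275 → e^(0.218·t) = 34.545.
0.218·t = ln(34.545) = 3.5423, so t = 3.5423/0.218 = 16.249.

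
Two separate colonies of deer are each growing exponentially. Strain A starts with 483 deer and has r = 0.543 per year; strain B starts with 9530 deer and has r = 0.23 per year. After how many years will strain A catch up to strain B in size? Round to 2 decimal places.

9.53 years

Set 483·e^(0.543t) = 9530·e^(0.23t).
e^((0.543 − 0.23)t) = 9530/483 → e^(0.313·t) = 19.731.
0.313·t = ln(19.731) = 2.9822, so t = 2.9822/0.313 = 9.5277.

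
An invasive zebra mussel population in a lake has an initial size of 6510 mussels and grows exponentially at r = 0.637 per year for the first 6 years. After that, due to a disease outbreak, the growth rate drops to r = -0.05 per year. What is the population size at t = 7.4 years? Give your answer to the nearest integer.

277366 mussels

Phase 1: N(6) = 6510·e^(0.637×6) = 6510·e^3.822 = 297478.
Phase 2 runs for 7.4 − 6 = 1.4 years at r = -0.05.
N(7.4) = 297478·e^(-0.05×1.4) = 297478·e^-0.07 = 277366.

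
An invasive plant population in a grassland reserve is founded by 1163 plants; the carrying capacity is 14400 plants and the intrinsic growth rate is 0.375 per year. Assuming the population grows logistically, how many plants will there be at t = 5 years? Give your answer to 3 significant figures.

A = (K − N₀)/N₀ = (14400 − 1163)/1163 = 11.382.
N(t) = K/(1 + A·e^(−rt)) = 14400/(1 + 11.382×e^(−0.375×5)).
e^(−1.875) = 0.15335; denominator = 1 + 11.382×0.15335 = 2.7455.
N = 14400/2.7455 = 5245.04.

5250 plants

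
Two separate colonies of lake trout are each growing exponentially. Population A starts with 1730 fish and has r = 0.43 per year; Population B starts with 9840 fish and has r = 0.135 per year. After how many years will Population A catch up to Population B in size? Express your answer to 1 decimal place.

Set 1730·e^(0.43t) = 9840·e^(0.135t).
e^((0.43 − 0.135)t) = 9840/1730 → e^(0.295·t) = 5.6879.
0.295·t = ln(5.6879) = 1.7383, so t = 1.7383/0.295 = 5.8927.

5.9 years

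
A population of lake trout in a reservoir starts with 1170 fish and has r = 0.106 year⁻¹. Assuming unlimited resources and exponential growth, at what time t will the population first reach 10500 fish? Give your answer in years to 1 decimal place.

Set N₀·e^(rt) = 10500: e^(0.106·t) = 10500/1170 = 8.9744.
0.106·t = ln(8.9744) = 2.1944, so t = 2.1944/0.106 = 20.702.

20.7 years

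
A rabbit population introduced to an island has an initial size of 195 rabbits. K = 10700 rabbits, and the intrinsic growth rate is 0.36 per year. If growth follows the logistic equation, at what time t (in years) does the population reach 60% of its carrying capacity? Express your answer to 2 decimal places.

12.20 years

A = (K − N₀)/N₀ = (10700 − 195)/195 = 53.872.
Solve 10700/(1 + 53.872·e^(−0.36t)) = 6420: 1 + 53.872·e^(−0.36t) = 1.6667, so e^(−0.36t) = 0.0123751.
−0.36·t = ln(0.0123751) = -4.3921, so t = 4.3921/0.36 = 12.2.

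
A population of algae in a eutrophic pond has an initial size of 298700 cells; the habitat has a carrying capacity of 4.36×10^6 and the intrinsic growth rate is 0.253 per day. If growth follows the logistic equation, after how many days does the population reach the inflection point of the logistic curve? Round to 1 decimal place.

10.3 days

Logistic growth is fastest at N = K/2 = 2.18×10^6.
A = (K − N₀)/N₀ = 13.597. Set K/(1 + A·e^(−rt)) = K/2 → A·e^(−rt) = 1.
e^(−0.253t) = 1/13.597 = 0.0735479, so t = ln(13.597)/0.253 = 2.6098/0.253 = 10.315.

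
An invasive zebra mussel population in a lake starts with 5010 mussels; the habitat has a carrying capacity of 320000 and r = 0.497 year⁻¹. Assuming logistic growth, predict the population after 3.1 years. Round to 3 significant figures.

A = (K − N₀)/N₀ = (320000 − 5010)/5010 = 62.872.
N(t) = K/(1 + A·e^(−rt)) = 320000/(1 + 62.872×e^(−0.497×3.1)).
e^(−1.541) = 0.21423; denominator = 1 + 62.872×0.21423 = 14.469.
N = 320000/14.469 = 22116.

22100 mussels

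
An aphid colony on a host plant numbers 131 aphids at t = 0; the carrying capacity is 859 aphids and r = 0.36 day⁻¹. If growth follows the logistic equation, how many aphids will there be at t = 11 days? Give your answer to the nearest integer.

777 aphids

A = (K − N₀)/N₀ = (859 − 131)/131 = 5.5573.
N(t) = K/(1 + A·e^(−rt)) = 859/(1 + 5.5573×e^(−0.36×11)).
e^(−3.96) = 0.019063; denominator = 1 + 5.5573×0.019063 = 1.1059.
N = 859/1.1059 = 776.716.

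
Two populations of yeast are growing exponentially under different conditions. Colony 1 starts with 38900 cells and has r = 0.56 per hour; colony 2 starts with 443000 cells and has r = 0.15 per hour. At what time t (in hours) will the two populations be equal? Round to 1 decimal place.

Set 38900·e^(0.56t) = 443000·e^(0.15t).
e^((0.56 − 0.15)t) = 443000/38900 → e^(0.41·t) = 11.388.
0.41·t = ln(11.388) = 2.4326, so t = 2.4326/0.41 = 5.9331.

5.9 hours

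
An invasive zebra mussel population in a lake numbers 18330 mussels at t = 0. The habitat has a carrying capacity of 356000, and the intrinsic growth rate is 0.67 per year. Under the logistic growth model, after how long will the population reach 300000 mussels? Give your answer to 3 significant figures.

A = (K − N₀)/N₀ = (356000 − 18330)/18330 = 18.422.
Solve 356000/(1 + 18.422·e^(−0.67t)) = 300000: 1 + 18.422·e^(−0.67t) = 1.1867, so e^(−0.67t) = 0.010133.
−0.67·t = ln(0.010133) = -4.592, so t = 4.592/0.67 = 6.8537.

6.85 years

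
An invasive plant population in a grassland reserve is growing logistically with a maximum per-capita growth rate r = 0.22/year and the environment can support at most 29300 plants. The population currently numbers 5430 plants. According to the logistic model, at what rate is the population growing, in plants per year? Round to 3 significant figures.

973 plants per year

dN/dt = rN(1 − N/K) = 0.22 × 5430 × (1 − 5430/29300).
1 − 5430/29300 = 0.81468; dN/dt = 0.22 × 5430 × 0.81468 = 973.21.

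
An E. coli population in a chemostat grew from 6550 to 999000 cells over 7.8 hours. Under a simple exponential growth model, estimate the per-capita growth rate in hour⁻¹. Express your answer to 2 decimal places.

0.64 per hour

From N(t) = N₀·e^(rt): e^(r·7.8) = 999000/6550 = 152.52.
r·7.8 = ln(152.52) = 5.0273, so r = 5.0273/7.8 = 0.64452.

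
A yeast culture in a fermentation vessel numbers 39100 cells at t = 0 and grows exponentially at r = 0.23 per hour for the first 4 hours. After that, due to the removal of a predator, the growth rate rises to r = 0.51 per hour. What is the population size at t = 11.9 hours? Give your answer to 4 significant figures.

5514000 cells

Phase 1: N(4) = 39100·e^(0.23×4) = 39100·e^0.92 = 98113.3.
Phase 2 runs for 11.9 − 4 = 7.9 hours at r = 0.51.
N(11.9) = 98113.3·e^(0.51×7.9) = 98113.3·e^4.029 = 5.514424×10^6.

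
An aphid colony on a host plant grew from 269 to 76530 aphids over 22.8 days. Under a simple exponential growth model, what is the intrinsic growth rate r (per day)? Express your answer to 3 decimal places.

From N(t) = N₀·e^(rt): e^(r·22.8) = 76530/269 = 284.5.
r·22.8 = ln(284.5) = 5.6507, so r = 5.6507/22.8 = 0.24784.

0.248 per day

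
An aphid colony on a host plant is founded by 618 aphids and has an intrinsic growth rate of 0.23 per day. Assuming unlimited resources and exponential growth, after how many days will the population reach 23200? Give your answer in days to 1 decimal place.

Set N₀·e^(rt) = 23200: e^(0.23·t) = 23200/618 = 37.54.
0.23·t = ln(37.54) = 3.6254, so t = 3.6254/0.23 = 15.763.

15.8 days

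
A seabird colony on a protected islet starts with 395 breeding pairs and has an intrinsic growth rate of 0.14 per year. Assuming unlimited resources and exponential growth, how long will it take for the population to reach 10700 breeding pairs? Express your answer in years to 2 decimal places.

Set N₀·e^(rt) = 10700: e^(0.14·t) = 10700/395 = 27.089.
0.14·t = ln(27.089) = 3.2991, so t = 3.2991/0.14 = 23.565.

23.57 years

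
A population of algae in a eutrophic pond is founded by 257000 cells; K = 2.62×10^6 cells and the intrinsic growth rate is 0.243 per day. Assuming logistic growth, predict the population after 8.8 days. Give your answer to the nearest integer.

A = (K − N₀)/N₀ = (2.62×10^6 − 257000)/257000 = 9.1946.
N(t) = K/(1 + A·e^(−rt)) = 2.62×10^6/(1 + 9.1946×e^(−0.243×8.8)).
e^(−2.138) = 0.11784; denominator = 1 + 9.1946×0.11784 = 2.0835.
N = 2.62×10^6/2.0835 = 1.25749×10^6.

1257490 cells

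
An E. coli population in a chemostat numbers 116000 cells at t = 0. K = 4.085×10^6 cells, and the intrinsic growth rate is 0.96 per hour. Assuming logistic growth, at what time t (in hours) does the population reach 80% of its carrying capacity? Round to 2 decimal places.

5.12 hours

A = (K − N₀)/N₀ = (4.085×10^6 − 116000)/116000 = 34.216.
Solve 4.085×10^6/(1 + 34.216·e^(−0.96t)) = 3.268×10^6: 1 + 34.216·e^(−0.96t) = 1.25, so e^(−0.96t) = 0.00730663.
−0.96·t = ln(0.00730663) = -4.919, so t = 4.919/0.96 = 5.1239.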